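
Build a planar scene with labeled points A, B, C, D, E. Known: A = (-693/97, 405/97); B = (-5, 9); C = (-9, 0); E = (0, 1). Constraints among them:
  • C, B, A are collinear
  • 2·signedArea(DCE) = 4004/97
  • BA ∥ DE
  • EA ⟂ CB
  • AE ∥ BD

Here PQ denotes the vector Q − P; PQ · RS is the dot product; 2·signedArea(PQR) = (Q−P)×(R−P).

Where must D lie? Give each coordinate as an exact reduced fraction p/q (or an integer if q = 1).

D = (208/97, 565/97)

1. D_x = 208/97  [BA ∥ DE ∩ AE ∥ BD]
2. D_y = 565/97  [BA ∥ DE ∩ AE ∥ BD]
   → D = (208/97, 565/97)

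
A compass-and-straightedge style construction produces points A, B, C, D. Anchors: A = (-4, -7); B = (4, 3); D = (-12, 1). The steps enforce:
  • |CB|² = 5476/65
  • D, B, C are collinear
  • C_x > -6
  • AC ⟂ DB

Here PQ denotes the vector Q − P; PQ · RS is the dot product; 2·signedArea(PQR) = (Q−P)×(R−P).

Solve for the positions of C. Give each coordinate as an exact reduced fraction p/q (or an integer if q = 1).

C = (-332/65, 121/65)

1. C_x = -332/65  [D, B, C are collinear ∩ AC ⟂ DB]
2. C_y = 121/65  [D, B, C are collinear ∩ AC ⟂ DB]
   → C = (-332/65, 121/65)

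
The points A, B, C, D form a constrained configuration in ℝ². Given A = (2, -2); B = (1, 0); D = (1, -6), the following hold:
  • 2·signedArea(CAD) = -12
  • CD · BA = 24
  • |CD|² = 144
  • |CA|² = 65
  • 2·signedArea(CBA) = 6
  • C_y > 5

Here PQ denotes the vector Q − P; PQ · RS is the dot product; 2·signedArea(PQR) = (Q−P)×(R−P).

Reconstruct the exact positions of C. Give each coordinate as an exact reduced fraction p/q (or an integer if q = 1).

1. C_x = 1  [2·signedArea(CBA) = 6 ∩ 2·signedArea(CAD) = -12]
2. C_y = 6  [2·signedArea(CBA) = 6 ∩ 2·signedArea(CAD) = -12]
   → C = (1, 6)

C = (1, 6)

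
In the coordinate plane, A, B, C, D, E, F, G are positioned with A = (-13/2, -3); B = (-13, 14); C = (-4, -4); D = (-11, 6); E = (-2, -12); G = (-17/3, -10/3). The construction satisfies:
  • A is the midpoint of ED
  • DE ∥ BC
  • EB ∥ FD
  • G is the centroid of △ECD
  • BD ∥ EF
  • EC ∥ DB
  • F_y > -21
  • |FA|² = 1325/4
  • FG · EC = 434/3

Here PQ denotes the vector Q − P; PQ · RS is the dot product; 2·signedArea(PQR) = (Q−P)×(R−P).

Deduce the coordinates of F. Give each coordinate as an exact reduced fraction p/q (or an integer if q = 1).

F = (0, -20)

1. F_x = 0  [EB ∥ FD ∩ BD ∥ EF]
2. F_y = -20  [EB ∥ FD ∩ BD ∥ EF]
   → F = (0, -20)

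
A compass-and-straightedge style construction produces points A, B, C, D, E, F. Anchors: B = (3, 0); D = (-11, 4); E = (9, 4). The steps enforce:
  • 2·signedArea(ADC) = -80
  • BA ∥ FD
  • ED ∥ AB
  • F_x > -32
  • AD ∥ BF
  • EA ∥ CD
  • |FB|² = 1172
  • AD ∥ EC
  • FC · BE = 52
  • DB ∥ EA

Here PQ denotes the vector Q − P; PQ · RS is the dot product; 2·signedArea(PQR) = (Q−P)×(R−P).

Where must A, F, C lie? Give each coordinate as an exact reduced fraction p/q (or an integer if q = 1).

A = (23, 0)
C = (-25, 8)
F = (-31, 4)

1. A_x = 23  [ED ∥ AB ∩ DB ∥ EA]
2. A_y = 0  [ED ∥ AB ∩ DB ∥ EA]
   → A = (23, 0)
3. F_x = -31  [BA ∥ FD ∩ AD ∥ BF]
4. F_y = 4  [BA ∥ FD ∩ AD ∥ BF]
   → F = (-31, 4)
5. C_x = -25  [EA ∥ CD ∩ AD ∥ EC]
6. C_y = 8  [EA ∥ CD ∩ AD ∥ EC]
   → C = (-25, 8)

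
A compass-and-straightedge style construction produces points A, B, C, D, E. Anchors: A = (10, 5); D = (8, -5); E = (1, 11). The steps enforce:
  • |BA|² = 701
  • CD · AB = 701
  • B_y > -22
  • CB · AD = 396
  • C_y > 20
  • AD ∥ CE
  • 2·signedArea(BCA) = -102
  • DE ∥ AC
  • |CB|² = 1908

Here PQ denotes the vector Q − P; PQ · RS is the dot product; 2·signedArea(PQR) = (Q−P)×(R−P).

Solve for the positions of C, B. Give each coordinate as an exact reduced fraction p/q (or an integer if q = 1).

B = (15, -21)
C = (3, 21)

1. C_x = 3  [AD ∥ CE ∩ DE ∥ AC]
2. C_y = 21  [AD ∥ CE ∩ DE ∥ AC]
   → C = (3, 21)
3. B_x = 15  [2·signedArea(BCA) = -102 ∩ CB · AD = 396]
4. B_y = -21  [2·signedArea(BCA) = -102 ∩ CB · AD = 396]
   → B = (15, -21)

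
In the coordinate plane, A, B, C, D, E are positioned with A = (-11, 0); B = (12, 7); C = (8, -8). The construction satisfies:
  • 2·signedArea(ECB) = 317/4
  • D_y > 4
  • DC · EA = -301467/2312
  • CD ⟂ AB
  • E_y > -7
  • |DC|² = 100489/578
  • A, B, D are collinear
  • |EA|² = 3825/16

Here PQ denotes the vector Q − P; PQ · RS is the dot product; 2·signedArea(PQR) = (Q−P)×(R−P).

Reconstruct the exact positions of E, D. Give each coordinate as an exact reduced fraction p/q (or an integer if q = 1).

D = (2405/578, 2667/578)
E = (13/4, -6)

1. D_x = 2405/578  [A, B, D are collinear ∩ CD ⟂ AB]
2. D_y = 2667/578  [A, B, D are collinear ∩ CD ⟂ AB]
   → D = (2405/578, 2667/578)
3. E_x = 13/4  [2·signedArea(ECB) = 317/4 ∩ DC · EA = -301467/2312]
4. E_y = -6  [2·signedArea(ECB) = 317/4 ∩ DC · EA = -301467/2312]
   → E = (13/4, -6)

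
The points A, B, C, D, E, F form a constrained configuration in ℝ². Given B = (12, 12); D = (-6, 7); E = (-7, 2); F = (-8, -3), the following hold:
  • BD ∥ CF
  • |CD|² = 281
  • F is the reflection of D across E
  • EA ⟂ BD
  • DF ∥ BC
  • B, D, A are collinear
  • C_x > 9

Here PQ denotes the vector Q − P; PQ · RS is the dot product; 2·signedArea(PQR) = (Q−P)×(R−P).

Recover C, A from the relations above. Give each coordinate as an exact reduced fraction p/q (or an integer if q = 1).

A = (-2868/349, 2228/349)
C = (10, 2)

1. C_x = 10  [BD ∥ CF ∩ DF ∥ BC]
2. C_y = 2  [BD ∥ CF ∩ DF ∥ BC]
   → C = (10, 2)
3. A_x = -2868/349  [B, D, A are collinear ∩ EA ⟂ BD]
4. A_y = 2228/349  [B, D, A are collinear ∩ EA ⟂ BD]
   → A = (-2868/349, 2228/349)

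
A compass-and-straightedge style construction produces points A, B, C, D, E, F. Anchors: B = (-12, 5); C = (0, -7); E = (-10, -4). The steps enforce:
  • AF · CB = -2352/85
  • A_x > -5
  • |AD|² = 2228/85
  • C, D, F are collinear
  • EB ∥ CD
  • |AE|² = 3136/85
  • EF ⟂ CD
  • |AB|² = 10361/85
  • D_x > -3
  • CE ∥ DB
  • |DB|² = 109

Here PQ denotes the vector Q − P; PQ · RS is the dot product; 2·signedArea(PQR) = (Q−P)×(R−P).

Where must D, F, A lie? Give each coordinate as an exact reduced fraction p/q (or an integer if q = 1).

A = (-346/85, -228/85)
D = (-2, 2)
F = (-94/85, -172/85)

1. D_x = -2  [CE ∥ DB ∩ EB ∥ CD]
2. D_y = 2  [CE ∥ DB ∩ EB ∥ CD]
   → D = (-2, 2)
3. F_x = -94/85  [C, D, F are collinear ∩ EF ⟂ CD]
4. F_y = -172/85  [C, D, F are collinear ∩ EF ⟂ CD]
   → F = (-94/85, -172/85)
5. A_x = -346/85  [line 12·x + -12·y + 1416/85 = 0 ∩ |AE|² = 3136/85]
6. A_y = -228/85  [line 12·x + -12·y + 1416/85 = 0 ∩ |AE|² = 3136/85]
   → A = (-346/85, -228/85)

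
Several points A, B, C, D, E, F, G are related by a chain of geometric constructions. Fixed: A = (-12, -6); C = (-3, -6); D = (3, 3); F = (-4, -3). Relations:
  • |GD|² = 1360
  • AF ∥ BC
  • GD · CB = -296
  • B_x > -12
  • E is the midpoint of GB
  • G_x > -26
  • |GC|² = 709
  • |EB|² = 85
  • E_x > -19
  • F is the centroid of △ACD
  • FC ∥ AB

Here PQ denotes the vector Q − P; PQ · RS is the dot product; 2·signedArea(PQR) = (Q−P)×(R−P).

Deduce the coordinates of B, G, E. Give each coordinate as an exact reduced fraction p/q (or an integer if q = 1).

B = (-11, -9)
E = (-18, -15)
G = (-25, -21)

1. B_x = -11  [AF ∥ BC ∩ FC ∥ AB]
2. B_y = -9  [AF ∥ BC ∩ FC ∥ AB]
   → B = (-11, -9)
3. G_x = -25  [line 8·x + 3·y + 263 = 0 ∩ |GC|² = 709]
4. G_y = -21  [line 8·x + 3·y + 263 = 0 ∩ |GC|² = 709]
   → G = (-25, -21)
5. E_x = -18  [E is the midpoint of GB]
6. E_y = -15  [E is the midpoint of GB]
   → E = (-18, -15)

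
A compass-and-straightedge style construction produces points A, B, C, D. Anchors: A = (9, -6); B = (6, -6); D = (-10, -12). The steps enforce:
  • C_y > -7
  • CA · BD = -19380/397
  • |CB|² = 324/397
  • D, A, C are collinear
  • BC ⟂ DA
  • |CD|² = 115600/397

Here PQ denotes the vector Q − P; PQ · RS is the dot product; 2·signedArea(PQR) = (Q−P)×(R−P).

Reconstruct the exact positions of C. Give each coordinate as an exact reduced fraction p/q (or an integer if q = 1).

1. C_x = 2490/397  [D, A, C are collinear ∩ BC ⟂ DA]
2. C_y = -2724/397  [D, A, C are collinear ∩ BC ⟂ DA]
   → C = (2490/397, -2724/397)

C = (2490/397, -2724/397)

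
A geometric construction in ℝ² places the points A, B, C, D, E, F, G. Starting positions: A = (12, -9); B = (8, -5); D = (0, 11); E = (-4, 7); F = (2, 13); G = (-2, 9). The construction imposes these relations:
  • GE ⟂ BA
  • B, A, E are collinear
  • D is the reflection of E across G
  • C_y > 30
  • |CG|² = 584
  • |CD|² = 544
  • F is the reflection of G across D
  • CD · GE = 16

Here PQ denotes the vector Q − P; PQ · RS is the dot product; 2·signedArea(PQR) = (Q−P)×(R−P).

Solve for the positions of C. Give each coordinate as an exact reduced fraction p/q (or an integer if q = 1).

C = (-12, 31)

1. C_x = -12  [line 2·x + 2·y + -38 = 0 ∩ |CG|² = 584]
2. C_y = 31  [line 2·x + 2·y + -38 = 0 ∩ |CG|² = 584]
   → C = (-12, 31)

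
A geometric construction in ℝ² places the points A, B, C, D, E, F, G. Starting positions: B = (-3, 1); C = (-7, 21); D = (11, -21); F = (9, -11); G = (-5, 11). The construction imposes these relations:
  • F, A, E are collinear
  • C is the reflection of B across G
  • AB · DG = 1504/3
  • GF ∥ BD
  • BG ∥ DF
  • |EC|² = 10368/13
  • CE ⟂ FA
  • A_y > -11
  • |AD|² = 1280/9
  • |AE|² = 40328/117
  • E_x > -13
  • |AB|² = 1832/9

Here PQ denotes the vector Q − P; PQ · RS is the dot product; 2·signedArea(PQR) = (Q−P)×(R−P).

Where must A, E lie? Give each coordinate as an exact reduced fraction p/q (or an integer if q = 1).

1. A_x = 17/3  [line 16·x + -32·y + -1264/3 = 0 ∩ |AB|² = 1832/9]
2. A_y = -31/3  [line 16·x + -32·y + -1264/3 = 0 ∩ |AB|² = 1832/9]
   → A = (17/3, -31/3)
3. E_x = -163/13  [F, A, E are collinear ∩ CE ⟂ FA]
4. E_y = -87/13  [F, A, E are collinear ∩ CE ⟂ FA]
   → E = (-163/13, -87/13)

A = (17/3, -31/3)
E = (-163/13, -87/13)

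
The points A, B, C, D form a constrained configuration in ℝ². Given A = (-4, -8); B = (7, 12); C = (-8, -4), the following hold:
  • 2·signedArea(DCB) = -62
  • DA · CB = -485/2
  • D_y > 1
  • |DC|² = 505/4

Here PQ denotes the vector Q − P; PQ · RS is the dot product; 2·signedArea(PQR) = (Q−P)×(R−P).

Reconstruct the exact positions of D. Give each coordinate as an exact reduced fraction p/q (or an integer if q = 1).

1. D_x = 3/2  [2·signedArea(DCB) = -62 ∩ DA · CB = -485/2]
2. D_y = 2  [2·signedArea(DCB) = -62 ∩ DA · CB = -485/2]
   → D = (3/2, 2)

D = (3/2, 2)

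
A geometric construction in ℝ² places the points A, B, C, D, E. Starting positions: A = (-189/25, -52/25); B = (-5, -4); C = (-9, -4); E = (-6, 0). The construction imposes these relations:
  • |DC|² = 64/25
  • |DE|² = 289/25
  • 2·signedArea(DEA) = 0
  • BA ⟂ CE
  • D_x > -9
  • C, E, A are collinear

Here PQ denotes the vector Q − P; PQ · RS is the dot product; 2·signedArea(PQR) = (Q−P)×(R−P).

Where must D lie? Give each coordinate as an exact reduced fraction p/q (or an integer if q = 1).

D = (-201/25, -68/25)

1. D_x = -201/25  [line 52/25·x + -39/25·y + 312/25 = 0 ∩ |DC|² = 64/25]
2. D_y = -68/25  [line 52/25·x + -39/25·y + 312/25 = 0 ∩ |DC|² = 64/25]
   → D = (-201/25, -68/25)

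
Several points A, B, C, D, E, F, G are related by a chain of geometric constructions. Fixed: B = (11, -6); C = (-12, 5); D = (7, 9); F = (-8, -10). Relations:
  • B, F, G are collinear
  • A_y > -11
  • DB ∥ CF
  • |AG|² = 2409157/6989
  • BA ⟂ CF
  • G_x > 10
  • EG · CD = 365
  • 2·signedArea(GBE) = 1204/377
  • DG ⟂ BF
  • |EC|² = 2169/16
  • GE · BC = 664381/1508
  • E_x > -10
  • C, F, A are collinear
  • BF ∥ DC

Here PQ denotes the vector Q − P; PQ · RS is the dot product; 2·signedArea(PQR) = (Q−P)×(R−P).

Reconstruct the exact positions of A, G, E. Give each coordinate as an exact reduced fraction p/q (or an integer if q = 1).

1. A_x = -1864/241  [C, F, A are collinear ∩ BA ⟂ CF]
2. A_y = -2650/241  [C, F, A are collinear ∩ BA ⟂ CF]
   → A = (-1864/241, -2650/241)
3. G_x = 3843/377  [B, F, G are collinear ∩ DG ⟂ BF]
4. G_y = -2326/377  [B, F, G are collinear ∩ DG ⟂ BF]
   → G = (3843/377, -2326/377)
5. E_x = -9  [EG · CD = 365 ∩ GE · BC = 664381/1508]
6. E_y = -25/4  [EG · CD = 365 ∩ GE · BC = 664381/1508]
   → E = (-9, -25/4)

A = (-1864/241, -2650/241)
E = (-9, -25/4)
G = (3843/377, -2326/377)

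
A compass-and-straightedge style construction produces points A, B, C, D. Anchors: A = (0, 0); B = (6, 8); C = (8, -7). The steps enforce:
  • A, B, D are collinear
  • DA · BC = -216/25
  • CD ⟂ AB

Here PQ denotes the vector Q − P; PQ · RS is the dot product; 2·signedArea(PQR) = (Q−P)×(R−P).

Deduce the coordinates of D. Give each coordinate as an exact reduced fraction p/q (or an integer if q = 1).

D = (-12/25, -16/25)

1. D_x = -12/25  [A, B, D are collinear ∩ CD ⟂ AB]
2. D_y = -16/25  [A, B, D are collinear ∩ CD ⟂ AB]
   → D = (-12/25, -16/25)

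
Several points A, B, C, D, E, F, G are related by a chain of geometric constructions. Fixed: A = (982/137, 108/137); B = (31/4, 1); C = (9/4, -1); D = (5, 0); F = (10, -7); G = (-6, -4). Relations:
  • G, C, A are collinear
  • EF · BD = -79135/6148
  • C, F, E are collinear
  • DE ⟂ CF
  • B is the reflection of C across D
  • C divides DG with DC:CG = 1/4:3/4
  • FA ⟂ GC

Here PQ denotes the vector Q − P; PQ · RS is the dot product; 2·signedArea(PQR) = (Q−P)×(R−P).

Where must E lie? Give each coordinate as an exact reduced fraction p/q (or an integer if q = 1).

1. E_x = 5357/1537  [C, F, E are collinear ∩ DE ⟂ CF]
2. E_y = -3007/1537  [C, F, E are collinear ∩ DE ⟂ CF]
   → E = (5357/1537, -3007/1537)

E = (5357/1537, -3007/1537)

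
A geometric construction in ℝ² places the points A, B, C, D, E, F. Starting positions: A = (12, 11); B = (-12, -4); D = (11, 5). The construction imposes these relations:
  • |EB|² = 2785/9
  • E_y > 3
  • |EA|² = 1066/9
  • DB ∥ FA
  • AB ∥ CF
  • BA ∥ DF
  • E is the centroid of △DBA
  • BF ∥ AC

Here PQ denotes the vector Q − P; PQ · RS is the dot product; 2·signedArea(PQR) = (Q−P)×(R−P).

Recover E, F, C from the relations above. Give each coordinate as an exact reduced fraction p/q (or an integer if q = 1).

1. E_x = 11/3  [E is the centroid of △DBA]
2. E_y = 4  [E is the centroid of △DBA]
   → E = (11/3, 4)
3. F_x = 35  [DB ∥ FA ∩ BA ∥ DF]
4. F_y = 20  [DB ∥ FA ∩ BA ∥ DF]
   → F = (35, 20)
5. C_x = 59  [AB ∥ CF ∩ BF ∥ AC]
6. C_y = 35  [AB ∥ CF ∩ BF ∥ AC]
   → C = (59, 35)

C = (59, 35)
E = (11/3, 4)
F = (35, 20)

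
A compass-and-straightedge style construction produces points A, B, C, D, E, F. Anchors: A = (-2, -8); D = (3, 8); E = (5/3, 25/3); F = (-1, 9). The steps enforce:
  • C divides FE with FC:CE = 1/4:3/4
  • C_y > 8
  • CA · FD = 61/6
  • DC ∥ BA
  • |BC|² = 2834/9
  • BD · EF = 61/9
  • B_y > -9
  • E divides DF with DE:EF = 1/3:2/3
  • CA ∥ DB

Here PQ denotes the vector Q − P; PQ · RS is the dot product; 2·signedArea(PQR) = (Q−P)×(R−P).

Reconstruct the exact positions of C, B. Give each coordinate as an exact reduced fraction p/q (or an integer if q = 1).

1. C_x = -1/3  [C divides FE with FC:CE = 1/4:3/4]
2. C_y = 53/6  [C divides FE with FC:CE = 1/4:3/4]
   → C = (-1/3, 53/6)
3. B_x = 4/3  [DC ∥ BA ∩ CA ∥ DB]
4. B_y = -53/6  [DC ∥ BA ∩ CA ∥ DB]
   → B = (4/3, -53/6)

B = (4/3, -53/6)
C = (-1/3, 53/6)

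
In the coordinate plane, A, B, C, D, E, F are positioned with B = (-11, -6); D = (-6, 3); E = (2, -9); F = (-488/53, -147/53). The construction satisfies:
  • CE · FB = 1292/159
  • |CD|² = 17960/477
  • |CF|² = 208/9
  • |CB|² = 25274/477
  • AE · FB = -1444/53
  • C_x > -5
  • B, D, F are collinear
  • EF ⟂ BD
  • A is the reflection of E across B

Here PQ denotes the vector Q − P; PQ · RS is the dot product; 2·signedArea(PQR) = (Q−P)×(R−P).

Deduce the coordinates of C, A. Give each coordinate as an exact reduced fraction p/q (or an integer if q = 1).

A = (-24, -3)
C = (-700/159, -155/53)

1. C_x = -700/159  [line 95/53·x + 171/53·y + 2755/159 = 0 ∩ |CD|² = 17960/477]
2. C_y = -155/53  [line 95/53·x + 171/53·y + 2755/159 = 0 ∩ |CD|² = 17960/477]
   → C = (-700/159, -155/53)
3. A_x = -24  [A is the reflection of E across B]
4. A_y = -3  [A is the reflection of E across B]
   → A = (-24, -3)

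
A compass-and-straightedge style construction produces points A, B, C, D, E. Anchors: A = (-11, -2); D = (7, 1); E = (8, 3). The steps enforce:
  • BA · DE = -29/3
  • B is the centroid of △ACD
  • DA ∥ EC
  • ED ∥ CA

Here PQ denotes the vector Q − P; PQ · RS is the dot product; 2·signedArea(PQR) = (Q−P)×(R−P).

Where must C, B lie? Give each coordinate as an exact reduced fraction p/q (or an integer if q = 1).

B = (-14/3, -1/3)
C = (-10, 0)

1. C_x = -10  [ED ∥ CA ∩ DA ∥ EC]
2. C_y = 0  [ED ∥ CA ∩ DA ∥ EC]
   → C = (-10, 0)
3. B_x = -14/3  [B is the centroid of △ACD]
4. B_y = -1/3  [B is the centroid of △ACD]
   → B = (-14/3, -1/3)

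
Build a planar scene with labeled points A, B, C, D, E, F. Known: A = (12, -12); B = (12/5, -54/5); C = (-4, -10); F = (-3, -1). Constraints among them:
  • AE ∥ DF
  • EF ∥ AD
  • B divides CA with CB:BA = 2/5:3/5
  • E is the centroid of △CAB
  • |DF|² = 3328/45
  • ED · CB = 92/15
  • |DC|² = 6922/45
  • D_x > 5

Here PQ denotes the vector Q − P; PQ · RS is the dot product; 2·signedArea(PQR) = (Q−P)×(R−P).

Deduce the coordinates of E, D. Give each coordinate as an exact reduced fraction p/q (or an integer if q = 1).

1. E_x = 52/15  [E is the centroid of △CAB]
2. E_y = -164/15  [E is the centroid of △CAB]
   → E = (52/15, -164/15)
3. D_x = 83/15  [AE ∥ DF ∩ EF ∥ AD]
4. D_y = -31/15  [AE ∥ DF ∩ EF ∥ AD]
   → D = (83/15, -31/15)

D = (83/15, -31/15)
E = (52/15, -164/15)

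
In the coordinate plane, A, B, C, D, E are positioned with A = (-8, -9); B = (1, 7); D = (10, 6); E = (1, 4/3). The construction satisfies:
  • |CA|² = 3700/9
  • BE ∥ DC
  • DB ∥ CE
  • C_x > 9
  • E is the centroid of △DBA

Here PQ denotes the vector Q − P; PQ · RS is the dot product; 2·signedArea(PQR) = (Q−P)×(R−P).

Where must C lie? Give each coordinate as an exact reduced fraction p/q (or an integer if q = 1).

C = (10, 1/3)

1. C_x = 10  [DB ∥ CE ∩ BE ∥ DC]
2. C_y = 1/3  [DB ∥ CE ∩ BE ∥ DC]
   → C = (10, 1/3)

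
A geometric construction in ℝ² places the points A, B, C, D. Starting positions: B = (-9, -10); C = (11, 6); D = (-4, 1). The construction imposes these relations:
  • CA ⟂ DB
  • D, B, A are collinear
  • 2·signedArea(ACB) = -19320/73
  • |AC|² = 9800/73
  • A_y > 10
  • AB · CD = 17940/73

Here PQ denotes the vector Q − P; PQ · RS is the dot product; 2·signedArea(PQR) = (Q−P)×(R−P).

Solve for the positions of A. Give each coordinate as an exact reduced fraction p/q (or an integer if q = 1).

1. A_x = 33/73  [D, B, A are collinear ∩ CA ⟂ DB]
2. A_y = 788/73  [D, B, A are collinear ∩ CA ⟂ DB]
   → A = (33/73, 788/73)

A = (33/73, 788/73)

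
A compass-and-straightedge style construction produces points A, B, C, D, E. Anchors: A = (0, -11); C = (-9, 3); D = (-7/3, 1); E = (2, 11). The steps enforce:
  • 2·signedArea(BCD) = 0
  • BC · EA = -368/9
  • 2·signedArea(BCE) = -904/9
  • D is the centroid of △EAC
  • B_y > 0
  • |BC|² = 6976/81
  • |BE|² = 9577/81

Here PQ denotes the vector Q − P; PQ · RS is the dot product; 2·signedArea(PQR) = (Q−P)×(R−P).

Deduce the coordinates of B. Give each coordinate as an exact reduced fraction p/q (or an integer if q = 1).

1. B_x = -1/9  [2·signedArea(BCD) = 0 ∩ 2·signedArea(BCE) = -904/9]
2. B_y = 1/3  [2·signedArea(BCD) = 0 ∩ 2·signedArea(BCE) = -904/9]
   → B = (-1/9, 1/3)

B = (-1/9, 1/3)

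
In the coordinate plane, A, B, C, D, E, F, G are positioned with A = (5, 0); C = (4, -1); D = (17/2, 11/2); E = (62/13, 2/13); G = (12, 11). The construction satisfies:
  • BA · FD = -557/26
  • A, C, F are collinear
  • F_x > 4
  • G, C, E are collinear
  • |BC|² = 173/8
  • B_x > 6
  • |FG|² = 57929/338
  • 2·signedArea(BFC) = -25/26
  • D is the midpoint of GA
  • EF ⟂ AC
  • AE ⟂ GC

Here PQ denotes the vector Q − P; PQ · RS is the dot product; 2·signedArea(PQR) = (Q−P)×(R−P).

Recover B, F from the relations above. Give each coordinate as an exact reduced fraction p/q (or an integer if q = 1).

1. F_x = 129/26  [A, C, F are collinear ∩ EF ⟂ AC]
2. F_y = -1/26  [A, C, F are collinear ∩ EF ⟂ AC]
   → F = (129/26, -1/26)
3. B_x = 27/4  [2·signedArea(BFC) = -25/26 ∩ BA · FD = -557/26]
4. B_y = 11/4  [2·signedArea(BFC) = -25/26 ∩ BA · FD = -557/26]
   → B = (27/4, 11/4)

B = (27/4, 11/4)
F = (129/26, -1/26)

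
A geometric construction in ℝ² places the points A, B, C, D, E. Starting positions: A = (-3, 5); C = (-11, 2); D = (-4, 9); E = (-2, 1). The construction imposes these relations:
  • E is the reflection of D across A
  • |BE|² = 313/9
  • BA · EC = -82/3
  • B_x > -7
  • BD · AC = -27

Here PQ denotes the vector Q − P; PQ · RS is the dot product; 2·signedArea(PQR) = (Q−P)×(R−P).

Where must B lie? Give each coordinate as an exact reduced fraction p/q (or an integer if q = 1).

B = (-6, 16/3)

1. B_x = -6  [BD · AC = -27 ∩ BA · EC = -82/3]
2. B_y = 16/3  [BD · AC = -27 ∩ BA · EC = -82/3]
   → B = (-6, 16/3)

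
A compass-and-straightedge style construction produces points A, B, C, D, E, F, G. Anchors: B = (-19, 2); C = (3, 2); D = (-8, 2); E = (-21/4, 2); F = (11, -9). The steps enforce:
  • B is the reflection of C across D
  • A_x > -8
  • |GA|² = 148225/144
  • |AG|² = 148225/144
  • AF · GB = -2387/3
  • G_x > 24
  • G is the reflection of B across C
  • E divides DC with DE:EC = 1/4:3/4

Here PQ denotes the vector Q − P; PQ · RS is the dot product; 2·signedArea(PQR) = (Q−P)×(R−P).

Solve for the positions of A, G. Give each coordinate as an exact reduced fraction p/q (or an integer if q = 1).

1. G_x = 25  [G is the reflection of B across C]
2. G_y = 2  [G is the reflection of B across C]
   → G = (25, 2)
3. A_x = -85/12  [AF · GB = -2387/3]
4. A_y = 2  [|AG|² = 148225/144]
   → A = (-85/12, 2)

A = (-85/12, 2)
G = (25, 2)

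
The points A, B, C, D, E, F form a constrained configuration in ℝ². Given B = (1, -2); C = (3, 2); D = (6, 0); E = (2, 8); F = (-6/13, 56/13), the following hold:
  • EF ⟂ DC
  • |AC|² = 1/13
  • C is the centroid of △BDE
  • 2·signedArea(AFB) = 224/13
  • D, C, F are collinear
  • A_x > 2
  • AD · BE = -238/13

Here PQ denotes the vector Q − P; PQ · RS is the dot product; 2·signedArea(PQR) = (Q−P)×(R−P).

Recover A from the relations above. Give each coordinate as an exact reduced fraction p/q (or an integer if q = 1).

1. A_x = 36/13  [AD · BE = -238/13 ∩ 2·signedArea(AFB) = 224/13]
2. A_y = 28/13  [AD · BE = -238/13 ∩ 2·signedArea(AFB) = 224/13]
   → A = (36/13, 28/13)

A = (36/13, 28/13)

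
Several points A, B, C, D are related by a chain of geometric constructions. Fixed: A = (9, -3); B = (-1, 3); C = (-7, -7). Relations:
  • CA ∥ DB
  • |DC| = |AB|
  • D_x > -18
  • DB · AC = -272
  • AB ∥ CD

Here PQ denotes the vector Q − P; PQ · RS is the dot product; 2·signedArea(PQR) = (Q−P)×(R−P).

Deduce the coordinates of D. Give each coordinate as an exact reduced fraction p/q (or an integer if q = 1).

1. D_x = -17  [CA ∥ DB ∩ AB ∥ CD]
2. D_y = -1  [CA ∥ DB ∩ AB ∥ CD]
   → D = (-17, -1)

D = (-17, -1)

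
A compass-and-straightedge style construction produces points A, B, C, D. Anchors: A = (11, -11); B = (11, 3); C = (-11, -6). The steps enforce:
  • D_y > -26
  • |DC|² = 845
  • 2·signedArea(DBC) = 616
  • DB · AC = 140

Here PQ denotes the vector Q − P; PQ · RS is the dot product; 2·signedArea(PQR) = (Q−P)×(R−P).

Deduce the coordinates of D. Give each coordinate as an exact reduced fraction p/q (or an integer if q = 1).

1. D_x = 11  [2·signedArea(DBC) = 616 ∩ DB · AC = 140]
2. D_y = -25  [2·signedArea(DBC) = 616 ∩ DB · AC = 140]
   → D = (11, -25)

D = (11, -25)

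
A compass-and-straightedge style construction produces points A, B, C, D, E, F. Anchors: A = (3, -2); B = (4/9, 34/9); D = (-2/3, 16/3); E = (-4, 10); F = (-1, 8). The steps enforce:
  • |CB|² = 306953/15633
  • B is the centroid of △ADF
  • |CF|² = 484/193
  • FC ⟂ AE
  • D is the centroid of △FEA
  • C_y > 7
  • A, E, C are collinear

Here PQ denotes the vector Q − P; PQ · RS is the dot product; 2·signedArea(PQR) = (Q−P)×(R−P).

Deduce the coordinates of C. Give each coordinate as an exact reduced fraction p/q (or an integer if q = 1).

C = (-457/193, 1390/193)

1. C_x = -457/193  [A, E, C are collinear ∩ FC ⟂ AE]
2. C_y = 1390/193  [A, E, C are collinear ∩ FC ⟂ AE]
   → C = (-457/193, 1390/193)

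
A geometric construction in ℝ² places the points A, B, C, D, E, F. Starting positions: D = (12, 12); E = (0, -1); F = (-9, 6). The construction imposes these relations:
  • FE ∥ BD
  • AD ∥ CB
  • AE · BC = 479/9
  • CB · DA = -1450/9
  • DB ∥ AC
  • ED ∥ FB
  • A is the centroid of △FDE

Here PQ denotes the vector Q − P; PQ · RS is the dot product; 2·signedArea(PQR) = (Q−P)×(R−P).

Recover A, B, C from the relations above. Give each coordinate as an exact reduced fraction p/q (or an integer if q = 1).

1. A_x = 1  [A is the centroid of △FDE]
2. A_y = 17/3  [A is the centroid of △FDE]
   → A = (1, 17/3)
3. B_x = 3  [FE ∥ BD ∩ ED ∥ FB]
4. B_y = 19  [FE ∥ BD ∩ ED ∥ FB]
   → B = (3, 19)
5. C_x = -8  [AD ∥ CB ∩ DB ∥ AC]
6. C_y = 38/3  [AD ∥ CB ∩ DB ∥ AC]
   → C = (-8, 38/3)

A = (1, 17/3)
B = (3, 19)
C = (-8, 38/3)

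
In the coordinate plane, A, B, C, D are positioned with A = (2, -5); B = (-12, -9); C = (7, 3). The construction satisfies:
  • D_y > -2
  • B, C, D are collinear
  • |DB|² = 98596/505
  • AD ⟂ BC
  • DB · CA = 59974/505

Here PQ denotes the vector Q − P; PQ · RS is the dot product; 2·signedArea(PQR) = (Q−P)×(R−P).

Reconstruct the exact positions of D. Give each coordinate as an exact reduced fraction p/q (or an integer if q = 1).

1. D_x = -94/505  [B, C, D are collinear ∩ AD ⟂ BC]
2. D_y = -777/505  [B, C, D are collinear ∩ AD ⟂ BC]
   → D = (-94/505, -777/505)

D = (-94/505, -777/505)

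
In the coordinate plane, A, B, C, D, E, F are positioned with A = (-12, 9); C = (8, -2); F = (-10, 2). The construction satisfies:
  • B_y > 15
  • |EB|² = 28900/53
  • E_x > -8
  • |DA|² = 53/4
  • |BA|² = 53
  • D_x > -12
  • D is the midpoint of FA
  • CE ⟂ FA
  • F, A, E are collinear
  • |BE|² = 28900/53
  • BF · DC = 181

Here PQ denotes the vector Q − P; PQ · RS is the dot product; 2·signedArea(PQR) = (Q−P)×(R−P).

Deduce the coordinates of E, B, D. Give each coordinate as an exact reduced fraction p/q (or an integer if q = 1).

B = (-14, 16)
D = (-11, 11/2)
E = (-402/53, -342/53)

1. E_x = -402/53  [F, A, E are collinear ∩ CE ⟂ FA]
2. E_y = -342/53  [F, A, E are collinear ∩ CE ⟂ FA]
   → E = (-402/53, -342/53)
3. D_x = -11  [D is the midpoint of FA]
4. D_y = 11/2  [D is the midpoint of FA]
   → D = (-11, 11/2)
5. B_x = -14  [line -19·x + 15/2·y + -386 = 0 ∩ |BA|² = 53]
6. B_y = 16  [line -19·x + 15/2·y + -386 = 0 ∩ |BA|² = 53]
   → B = (-14, 16)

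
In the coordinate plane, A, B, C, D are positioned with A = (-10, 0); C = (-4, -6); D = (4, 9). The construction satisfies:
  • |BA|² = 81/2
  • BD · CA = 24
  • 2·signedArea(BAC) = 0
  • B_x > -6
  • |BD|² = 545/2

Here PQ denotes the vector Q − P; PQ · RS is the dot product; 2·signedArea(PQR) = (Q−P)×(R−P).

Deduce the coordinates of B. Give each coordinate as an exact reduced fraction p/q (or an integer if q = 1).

B = (-11/2, -9/2)

1. B_x = -11/2  [2·signedArea(BAC) = 0 ∩ BD · CA = 24]
2. B_y = -9/2  [2·signedArea(BAC) = 0 ∩ BD · CA = 24]
   → B = (-11/2, -9/2)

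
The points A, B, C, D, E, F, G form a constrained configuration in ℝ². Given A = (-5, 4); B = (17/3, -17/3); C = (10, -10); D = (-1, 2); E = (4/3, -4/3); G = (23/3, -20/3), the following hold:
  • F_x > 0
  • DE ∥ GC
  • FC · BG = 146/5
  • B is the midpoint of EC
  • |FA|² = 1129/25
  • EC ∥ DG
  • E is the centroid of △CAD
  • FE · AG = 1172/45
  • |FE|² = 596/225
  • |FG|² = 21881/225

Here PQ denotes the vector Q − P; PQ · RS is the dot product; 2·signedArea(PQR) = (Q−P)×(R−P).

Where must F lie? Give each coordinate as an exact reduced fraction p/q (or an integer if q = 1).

F = (2/5, 0)

1. F_x = 2/5  [FC · BG = 146/5 ∩ FE · AG = 1172/45]
2. F_y = 0  [FC · BG = 146/5 ∩ FE · AG = 1172/45]
   → F = (2/5, 0)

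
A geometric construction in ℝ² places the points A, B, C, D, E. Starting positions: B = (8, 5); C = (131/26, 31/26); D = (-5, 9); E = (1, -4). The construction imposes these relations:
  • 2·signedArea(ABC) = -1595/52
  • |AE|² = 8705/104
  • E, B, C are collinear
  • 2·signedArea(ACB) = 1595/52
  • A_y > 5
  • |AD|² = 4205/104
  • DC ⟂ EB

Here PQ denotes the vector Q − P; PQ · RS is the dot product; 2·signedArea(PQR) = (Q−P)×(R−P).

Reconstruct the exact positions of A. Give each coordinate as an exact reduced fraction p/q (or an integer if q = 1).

A = (1/52, 265/52)

1. A_x = 1/52  [line -99/26·x + 77/26·y + -781/52 = 0 ∩ |AD|² = 4205/104]
2. A_y = 265/52  [line -99/26·x + 77/26·y + -781/52 = 0 ∩ |AD|² = 4205/104]
   → A = (1/52, 265/52)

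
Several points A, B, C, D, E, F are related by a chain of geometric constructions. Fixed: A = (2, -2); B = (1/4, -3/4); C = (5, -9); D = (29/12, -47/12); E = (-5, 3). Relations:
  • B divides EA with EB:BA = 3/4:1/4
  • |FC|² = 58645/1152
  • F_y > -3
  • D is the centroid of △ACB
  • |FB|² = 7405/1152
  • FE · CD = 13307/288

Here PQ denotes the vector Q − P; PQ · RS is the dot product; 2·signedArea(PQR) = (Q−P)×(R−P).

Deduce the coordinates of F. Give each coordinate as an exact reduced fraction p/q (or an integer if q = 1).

F = (101/48, -119/48)

1. F_x = 101/48  [line 31/12·x + -61/12·y + -5195/288 = 0 ∩ |FB|² = 7405/1152]
2. F_y = -119/48  [line 31/12·x + -61/12·y + -5195/288 = 0 ∩ |FB|² = 7405/1152]
   → F = (101/48, -119/48)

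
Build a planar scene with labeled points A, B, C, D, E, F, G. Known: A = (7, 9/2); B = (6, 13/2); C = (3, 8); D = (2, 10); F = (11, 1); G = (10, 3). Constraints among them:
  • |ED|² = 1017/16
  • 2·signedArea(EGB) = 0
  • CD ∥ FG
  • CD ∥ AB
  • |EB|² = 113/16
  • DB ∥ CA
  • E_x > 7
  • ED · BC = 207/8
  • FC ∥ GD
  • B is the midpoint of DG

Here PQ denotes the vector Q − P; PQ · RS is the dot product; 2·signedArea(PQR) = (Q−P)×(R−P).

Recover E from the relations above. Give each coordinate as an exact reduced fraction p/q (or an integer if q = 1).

1. E_x = 8  [2·signedArea(EGB) = 0 ∩ ED · BC = 207/8]
2. E_y = 19/4  [2·signedArea(EGB) = 0 ∩ ED · BC = 207/8]
   → E = (8, 19/4)

E = (8, 19/4)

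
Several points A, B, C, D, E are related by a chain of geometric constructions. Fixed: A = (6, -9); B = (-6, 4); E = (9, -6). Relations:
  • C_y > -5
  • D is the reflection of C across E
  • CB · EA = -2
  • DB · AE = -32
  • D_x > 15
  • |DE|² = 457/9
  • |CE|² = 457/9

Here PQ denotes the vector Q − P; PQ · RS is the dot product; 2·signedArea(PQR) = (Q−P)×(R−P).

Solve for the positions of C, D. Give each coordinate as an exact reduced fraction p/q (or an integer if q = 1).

1. C_x = 2  [line 3·x + 3·y + 8 = 0 ∩ |CE|² = 457/9]
2. C_y = -14/3  [line 3·x + 3·y + 8 = 0 ∩ |CE|² = 457/9]
   → C = (2, -14/3)
3. D_x = 16  [D is the reflection of C across E]
4. D_y = -22/3  [D is the reflection of C across E]
   → D = (16, -22/3)

C = (2, -14/3)
D = (16, -22/3)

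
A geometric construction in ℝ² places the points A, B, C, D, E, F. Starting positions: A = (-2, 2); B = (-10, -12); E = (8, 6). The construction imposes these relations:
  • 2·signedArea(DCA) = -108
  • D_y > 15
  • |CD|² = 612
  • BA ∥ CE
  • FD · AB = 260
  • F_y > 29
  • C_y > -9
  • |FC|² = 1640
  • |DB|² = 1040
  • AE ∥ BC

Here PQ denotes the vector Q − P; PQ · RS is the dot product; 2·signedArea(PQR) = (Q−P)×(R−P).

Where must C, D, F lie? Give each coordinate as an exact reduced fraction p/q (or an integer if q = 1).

C = (0, -8)
D = (6, 16)
F = (14, 30)

1. C_x = 0  [BA ∥ CE ∩ AE ∥ BC]
2. C_y = -8  [BA ∥ CE ∩ AE ∥ BC]
   → C = (0, -8)
3. D_x = 6  [line -10·x + -2·y + 92 = 0 ∩ |DB|² = 1040]
4. D_y = 16  [line -10·x + -2·y + 92 = 0 ∩ |DB|² = 1040]
   → D = (6, 16)
5. F_x = 14  [line 8·x + 14·y + -532 = 0 ∩ |FC|² = 1640]
6. F_y = 30  [line 8·x + 14·y + -532 = 0 ∩ |FC|² = 1640]
   → F = (14, 30)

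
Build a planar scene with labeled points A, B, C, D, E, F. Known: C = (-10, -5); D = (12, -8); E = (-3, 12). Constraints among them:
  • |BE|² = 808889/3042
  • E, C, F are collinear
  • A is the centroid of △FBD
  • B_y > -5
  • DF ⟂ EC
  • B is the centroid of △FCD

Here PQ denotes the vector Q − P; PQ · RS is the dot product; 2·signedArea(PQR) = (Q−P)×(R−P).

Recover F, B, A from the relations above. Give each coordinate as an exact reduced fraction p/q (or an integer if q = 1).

A = (368/507, -6131/1521)
B = (-661/338, -4333/1014)
F = (-2659/338, 61/338)

1. F_x = -2659/338  [E, C, F are collinear ∩ DF ⟂ EC]
2. F_y = 61/338  [E, C, F are collinear ∩ DF ⟂ EC]
   → F = (-2659/338, 61/338)
3. B_x = -661/338  [B is the centroid of △FCD]
4. B_y = -4333/1014  [B is the centroid of △FCD]
   → B = (-661/338, -4333/1014)
5. A_x = 368/507  [A is the centroid of △FBD]
6. A_y = -6131/1521  [A is the centroid of △FBD]
   → A = (368/507, -6131/1521)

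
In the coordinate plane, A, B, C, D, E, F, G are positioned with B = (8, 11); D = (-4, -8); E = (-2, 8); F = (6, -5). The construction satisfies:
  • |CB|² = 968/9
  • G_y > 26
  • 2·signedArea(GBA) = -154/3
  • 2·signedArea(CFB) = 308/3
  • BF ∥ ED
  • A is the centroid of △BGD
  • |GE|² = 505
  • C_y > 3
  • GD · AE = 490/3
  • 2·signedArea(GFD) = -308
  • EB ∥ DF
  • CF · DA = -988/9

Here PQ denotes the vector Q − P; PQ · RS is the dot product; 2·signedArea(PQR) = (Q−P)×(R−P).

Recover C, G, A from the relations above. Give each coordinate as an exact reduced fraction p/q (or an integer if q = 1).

1. G_x = 10  [line 3·x + -10·y + 240 = 0 ∩ |GE|² = 505]
2. G_y = 27  [line 3·x + -10·y + 240 = 0 ∩ |GE|² = 505]
   → G = (10, 27)
3. A_x = 14/3  [2·signedArea(GBA) = -154/3 ∩ A is the centroid of △BGD]
4. A_y = 10  [2·signedArea(GBA) = -154/3 ∩ A is the centroid of △BGD]
   → A = (14/3, 10)
5. C_x = 2/3  [2·signedArea(CFB) = 308/3 ∩ CF · DA = -988/9]
6. C_y = 11/3  [2·signedArea(CFB) = 308/3 ∩ CF · DA = -988/9]
   → C = (2/3, 11/3)

A = (14/3, 10)
C = (2/3, 11/3)
G = (10, 27)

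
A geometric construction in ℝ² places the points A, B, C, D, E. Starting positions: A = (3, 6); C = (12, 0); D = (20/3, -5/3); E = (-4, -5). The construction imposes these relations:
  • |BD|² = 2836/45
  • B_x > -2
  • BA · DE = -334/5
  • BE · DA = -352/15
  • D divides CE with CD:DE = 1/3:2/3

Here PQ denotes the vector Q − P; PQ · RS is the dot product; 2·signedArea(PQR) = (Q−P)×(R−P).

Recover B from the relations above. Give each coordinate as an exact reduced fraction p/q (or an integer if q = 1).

B = (-6/5, -3/5)

1. B_x = -6/5  [BE · DA = -352/15 ∩ BA · DE = -334/5]
2. B_y = -3/5  [BE · DA = -352/15 ∩ BA · DE = -334/5]
   → B = (-6/5, -3/5)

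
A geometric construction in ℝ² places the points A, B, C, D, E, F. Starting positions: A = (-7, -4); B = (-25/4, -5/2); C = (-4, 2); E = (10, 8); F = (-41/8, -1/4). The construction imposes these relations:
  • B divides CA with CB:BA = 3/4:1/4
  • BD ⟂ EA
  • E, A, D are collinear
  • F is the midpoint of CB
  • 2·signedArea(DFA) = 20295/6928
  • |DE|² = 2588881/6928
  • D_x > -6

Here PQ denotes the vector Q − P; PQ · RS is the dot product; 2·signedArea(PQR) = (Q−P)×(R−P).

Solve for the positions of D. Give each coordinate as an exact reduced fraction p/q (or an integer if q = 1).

D = (-10033/1732, -1363/433)

1. D_x = -10033/1732  [E, A, D are collinear ∩ BD ⟂ EA]
2. D_y = -1363/433  [E, A, D are collinear ∩ BD ⟂ EA]
   → D = (-10033/1732, -1363/433)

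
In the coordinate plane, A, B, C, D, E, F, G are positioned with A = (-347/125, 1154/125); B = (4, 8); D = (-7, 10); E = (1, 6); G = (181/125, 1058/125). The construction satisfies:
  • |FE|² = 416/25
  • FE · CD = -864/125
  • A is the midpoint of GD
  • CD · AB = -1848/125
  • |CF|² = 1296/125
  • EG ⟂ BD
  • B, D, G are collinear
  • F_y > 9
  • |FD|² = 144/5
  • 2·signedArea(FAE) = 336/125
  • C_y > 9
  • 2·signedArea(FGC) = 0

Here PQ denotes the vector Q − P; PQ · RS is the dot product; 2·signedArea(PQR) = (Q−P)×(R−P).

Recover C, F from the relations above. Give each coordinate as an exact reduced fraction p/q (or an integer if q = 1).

C = (-611/125, 1202/125)
F = (-43/25, 226/25)

1. F_x = -43/25  [line 404/125·x + 472/125·y + -3572/125 = 0 ∩ |FE|² = 416/25]
2. F_y = 226/25  [line 404/125·x + 472/125·y + -3572/125 = 0 ∩ |FE|² = 416/25]
   → F = (-43/25, 226/25)
3. C_x = -611/125  [CD · AB = -1848/125 ∩ 2·signedArea(FGC) = 0]
4. C_y = 1202/125  [CD · AB = -1848/125 ∩ 2·signedArea(FGC) = 0]
   → C = (-611/125, 1202/125)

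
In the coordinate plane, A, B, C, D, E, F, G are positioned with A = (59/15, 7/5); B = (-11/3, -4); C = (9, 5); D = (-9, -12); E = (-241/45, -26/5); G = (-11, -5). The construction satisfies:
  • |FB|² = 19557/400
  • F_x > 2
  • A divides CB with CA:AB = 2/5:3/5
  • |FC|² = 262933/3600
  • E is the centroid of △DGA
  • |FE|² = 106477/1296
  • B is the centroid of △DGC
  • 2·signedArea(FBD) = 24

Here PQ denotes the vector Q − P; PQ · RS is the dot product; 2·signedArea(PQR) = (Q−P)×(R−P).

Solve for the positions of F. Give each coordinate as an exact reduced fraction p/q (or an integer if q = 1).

F = (61/30, 1/20)

1. F_x = 61/30  [line 8·x + -16/3·y + -16 = 0 ∩ |FB|² = 19557/400]
2. F_y = 1/20  [line 8·x + -16/3·y + -16 = 0 ∩ |FB|² = 19557/400]
   → F = (61/30, 1/20)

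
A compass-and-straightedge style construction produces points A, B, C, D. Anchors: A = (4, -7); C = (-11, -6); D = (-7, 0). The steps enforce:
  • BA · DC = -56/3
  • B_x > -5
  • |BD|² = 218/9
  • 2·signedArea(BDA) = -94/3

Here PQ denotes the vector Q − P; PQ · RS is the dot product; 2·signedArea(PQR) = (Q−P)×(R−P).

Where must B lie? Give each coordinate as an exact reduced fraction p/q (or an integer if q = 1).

B = (-14/3, -13/3)

1. B_x = -14/3  [BA · DC = -56/3 ∩ 2·signedArea(BDA) = -94/3]
2. B_y = -13/3  [BA · DC = -56/3 ∩ 2·signedArea(BDA) = -94/3]
   → B = (-14/3, -13/3)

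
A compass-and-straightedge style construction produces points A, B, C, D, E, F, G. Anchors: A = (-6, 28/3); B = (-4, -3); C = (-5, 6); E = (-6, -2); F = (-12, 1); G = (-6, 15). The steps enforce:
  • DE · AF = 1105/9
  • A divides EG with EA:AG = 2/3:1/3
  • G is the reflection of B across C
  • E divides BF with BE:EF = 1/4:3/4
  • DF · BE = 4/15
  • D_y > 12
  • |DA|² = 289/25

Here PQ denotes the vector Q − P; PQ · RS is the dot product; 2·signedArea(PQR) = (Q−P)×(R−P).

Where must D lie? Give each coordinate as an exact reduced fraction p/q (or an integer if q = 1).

1. D_x = -6  [DE · AF = 1105/9 ∩ DF · BE = 4/15]
2. D_y = 191/15  [DE · AF = 1105/9 ∩ DF · BE = 4/15]
   → D = (-6, 191/15)

D = (-6, 191/15)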